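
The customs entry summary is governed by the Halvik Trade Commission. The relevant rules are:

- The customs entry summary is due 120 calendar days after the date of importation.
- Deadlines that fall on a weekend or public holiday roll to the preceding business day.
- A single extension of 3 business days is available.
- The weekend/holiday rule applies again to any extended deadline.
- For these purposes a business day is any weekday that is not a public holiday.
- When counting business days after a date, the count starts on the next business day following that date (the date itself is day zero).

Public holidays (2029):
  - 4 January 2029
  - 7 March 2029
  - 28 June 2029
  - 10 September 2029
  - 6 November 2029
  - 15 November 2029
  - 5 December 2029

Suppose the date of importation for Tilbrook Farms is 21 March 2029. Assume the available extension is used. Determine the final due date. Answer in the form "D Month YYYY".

Adding 120 calendar days to 21 March 2029 gives 19 July 2029.
19 July 2029 is a Thursday and not a listed holiday, so it stands.
Applying the 3-business-day extension: 3 business days after 19 July 2029 is 24 July 2029.
24 July 2029 is a Tuesday and not a listed holiday, so it stands.
So the filing is due 24 July 2029.

24 July 2029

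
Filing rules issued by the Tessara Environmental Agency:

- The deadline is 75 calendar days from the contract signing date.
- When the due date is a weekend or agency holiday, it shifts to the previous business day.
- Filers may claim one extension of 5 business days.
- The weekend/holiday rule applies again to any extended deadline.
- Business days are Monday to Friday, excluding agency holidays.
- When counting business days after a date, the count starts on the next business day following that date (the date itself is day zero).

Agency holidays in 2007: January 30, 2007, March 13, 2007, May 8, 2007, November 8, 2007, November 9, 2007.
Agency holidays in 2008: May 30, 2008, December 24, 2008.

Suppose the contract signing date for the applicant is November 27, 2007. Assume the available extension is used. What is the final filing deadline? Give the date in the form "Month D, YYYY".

February 15, 2008

Adding 75 calendar days to November 27, 2007 gives February 10, 2008.
February 10, 2008 is a Sunday, so it moves to the preceding business day, February 8, 2008 (Friday).
Counting 5 further business days from February 8, 2008 reaches February 15, 2008.
February 15, 2008 is a Friday and not a listed holiday, so it stands.
So the filing is due February 15, 2008.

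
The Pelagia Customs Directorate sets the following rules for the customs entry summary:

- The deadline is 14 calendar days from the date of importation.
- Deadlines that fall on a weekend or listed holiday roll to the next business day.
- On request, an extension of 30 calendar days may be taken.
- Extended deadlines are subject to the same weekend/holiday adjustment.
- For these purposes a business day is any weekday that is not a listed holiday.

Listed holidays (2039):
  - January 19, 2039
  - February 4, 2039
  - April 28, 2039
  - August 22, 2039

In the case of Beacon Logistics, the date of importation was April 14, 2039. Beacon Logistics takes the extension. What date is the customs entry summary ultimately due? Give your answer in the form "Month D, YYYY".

From April 14, 2039, 14 calendar days later is April 28, 2039.
Because April 28, 2039 is a listed holiday, the deadline becomes April 29, 2039 (Friday).
Applying the 30-calendar-day extension: April 29, 2039 + 30 days = May 29, 2039.
May 29, 2039 falls on a Sunday. Rolling to the next business day gives May 30, 2039, a Monday.
So the filing is due May 30, 2039.

May 30, 2039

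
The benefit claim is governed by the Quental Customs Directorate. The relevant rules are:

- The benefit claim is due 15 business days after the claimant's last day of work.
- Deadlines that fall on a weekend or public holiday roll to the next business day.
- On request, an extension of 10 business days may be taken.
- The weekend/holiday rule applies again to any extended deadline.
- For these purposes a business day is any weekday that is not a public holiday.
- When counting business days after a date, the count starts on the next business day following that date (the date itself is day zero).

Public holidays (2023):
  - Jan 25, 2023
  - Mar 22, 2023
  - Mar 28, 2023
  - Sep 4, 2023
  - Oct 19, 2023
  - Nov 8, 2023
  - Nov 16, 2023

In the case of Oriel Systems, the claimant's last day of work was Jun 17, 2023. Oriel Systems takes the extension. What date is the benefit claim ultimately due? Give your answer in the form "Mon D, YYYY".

Counting 15 business days after Jun 17, 2023 (skipping weekends and listed holidays) reaches Jul 7, 2023.
Jul 7, 2023 falls on a Friday, which is a business day, so no adjustment is needed.
Applying the 10-business-day extension: 10 business days after Jul 7, 2023 is Jul 21, 2023.
Jul 21, 2023 (Friday) is already a business day.
The final due date is Jul 21, 2023.

Jul 21, 2023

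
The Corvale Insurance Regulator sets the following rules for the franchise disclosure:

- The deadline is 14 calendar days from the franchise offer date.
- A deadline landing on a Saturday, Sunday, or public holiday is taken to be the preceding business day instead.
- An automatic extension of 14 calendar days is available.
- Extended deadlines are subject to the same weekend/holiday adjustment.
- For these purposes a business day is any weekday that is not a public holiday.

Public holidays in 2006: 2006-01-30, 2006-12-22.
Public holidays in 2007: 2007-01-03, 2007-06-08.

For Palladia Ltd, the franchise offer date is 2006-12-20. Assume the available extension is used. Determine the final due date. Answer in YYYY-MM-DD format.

From 2006-12-20, 14 calendar days later is 2007-01-03.
2007-01-03 falls on a listed holiday. Rolling to the preceding business day gives 2007-01-02, a Tuesday.
Applying the 14-calendar-day extension: 2007-01-02 + 14 days = 2007-01-16.
2007-01-16 falls on a Tuesday, which is a business day, so no adjustment is needed.
Final deadline: 2007-01-16.

2007-01-16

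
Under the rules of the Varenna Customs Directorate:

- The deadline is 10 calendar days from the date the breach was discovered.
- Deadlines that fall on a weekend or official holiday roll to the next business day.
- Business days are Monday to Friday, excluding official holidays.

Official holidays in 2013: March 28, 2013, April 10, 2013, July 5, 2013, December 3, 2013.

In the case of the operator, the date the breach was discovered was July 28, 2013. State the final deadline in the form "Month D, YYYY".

Trigger date July 28, 2013 + 10 calendar days = August 7, 2013.
Since August 7, 2013 is a Wednesday and not a holiday, the date is unchanged.
The final due date is August 7, 2013.

August 7, 2013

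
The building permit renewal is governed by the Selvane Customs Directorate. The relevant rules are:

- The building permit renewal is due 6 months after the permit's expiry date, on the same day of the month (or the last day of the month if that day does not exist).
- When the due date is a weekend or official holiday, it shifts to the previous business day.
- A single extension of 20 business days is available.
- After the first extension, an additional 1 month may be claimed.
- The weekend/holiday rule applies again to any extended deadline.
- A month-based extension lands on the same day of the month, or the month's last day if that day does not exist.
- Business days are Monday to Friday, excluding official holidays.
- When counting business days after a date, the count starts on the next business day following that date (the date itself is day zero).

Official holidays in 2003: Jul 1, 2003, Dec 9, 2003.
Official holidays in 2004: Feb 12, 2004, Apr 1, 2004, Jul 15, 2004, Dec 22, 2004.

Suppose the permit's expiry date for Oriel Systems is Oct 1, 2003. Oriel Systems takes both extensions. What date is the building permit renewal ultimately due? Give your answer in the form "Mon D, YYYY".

6 months after Oct 1, 2003, on the same day of the month, is Apr 1, 2004.
Because Apr 1, 2004 is a listed holiday, the deadline becomes Mar 31, 2004 (Wednesday).
Applying the 20-business-day extension: 20 business days after Mar 31, 2004 is Apr 29, 2004.
Since Apr 29, 2004 is a Thursday and not a holiday, the date is unchanged.
Applying the 1 month extension: 1 month after Apr 29, 2004 is May 29, 2004.
May 29, 2004 falls on a Saturday. Rolling to the preceding business day gives May 28, 2004, a Friday.
Deadline: May 28, 2004.

May 28, 2004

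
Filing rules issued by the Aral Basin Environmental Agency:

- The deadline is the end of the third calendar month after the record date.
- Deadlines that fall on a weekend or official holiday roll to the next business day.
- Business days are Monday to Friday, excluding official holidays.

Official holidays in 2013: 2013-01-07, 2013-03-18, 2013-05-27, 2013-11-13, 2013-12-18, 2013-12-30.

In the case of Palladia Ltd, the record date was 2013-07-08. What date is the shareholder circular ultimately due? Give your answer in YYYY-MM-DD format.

3 months after 2013-07-08 falls in October 2013; the last day of that month is 2013-10-31.
2013-10-31 is a Thursday and not a listed holiday, so it stands.
So the filing is due 2013-10-31.

2013-10-31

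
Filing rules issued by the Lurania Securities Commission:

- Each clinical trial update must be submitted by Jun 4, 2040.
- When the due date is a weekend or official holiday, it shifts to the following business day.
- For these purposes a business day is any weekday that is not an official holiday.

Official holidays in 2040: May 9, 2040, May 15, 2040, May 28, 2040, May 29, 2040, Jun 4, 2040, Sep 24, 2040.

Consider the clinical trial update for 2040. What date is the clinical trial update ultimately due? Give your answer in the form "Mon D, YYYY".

Jun 5, 2040

Start from the fixed due date, Jun 4, 2040.
Because Jun 4, 2040 is a listed holiday, the deadline becomes Jun 5, 2040 (Tuesday).
So the filing is due Jun 5, 2040.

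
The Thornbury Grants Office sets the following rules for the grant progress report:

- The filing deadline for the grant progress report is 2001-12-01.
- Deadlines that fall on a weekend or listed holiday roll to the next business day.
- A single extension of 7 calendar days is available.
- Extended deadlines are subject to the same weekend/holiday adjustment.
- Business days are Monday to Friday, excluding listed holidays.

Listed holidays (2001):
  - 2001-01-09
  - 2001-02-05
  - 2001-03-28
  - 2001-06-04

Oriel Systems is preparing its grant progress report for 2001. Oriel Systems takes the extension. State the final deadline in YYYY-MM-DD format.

The statutory due date is 2001-12-01.
2001-12-01 falls on a Saturday. Rolling to the next business day gives 2001-12-03, a Monday.
Add the 7 calendar-day extension to 2001-12-03: 2001-12-10.
2001-12-10 falls on a Monday, which is a business day, so no adjustment is needed.
So the filing is due 2001-12-10.

2001-12-10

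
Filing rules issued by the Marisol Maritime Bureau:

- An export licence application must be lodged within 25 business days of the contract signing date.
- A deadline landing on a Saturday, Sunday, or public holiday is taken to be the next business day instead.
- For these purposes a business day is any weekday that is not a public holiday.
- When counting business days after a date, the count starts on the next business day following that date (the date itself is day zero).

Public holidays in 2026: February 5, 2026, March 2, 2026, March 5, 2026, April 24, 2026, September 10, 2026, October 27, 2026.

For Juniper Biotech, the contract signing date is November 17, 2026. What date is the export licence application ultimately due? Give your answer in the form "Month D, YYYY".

December 22, 2026

Counting 25 business days after November 17, 2026 (skipping weekends and listed holidays) reaches December 22, 2026.
Since December 22, 2026 is a Tuesday and not a holiday, the date is unchanged.
The final due date is December 22, 2026.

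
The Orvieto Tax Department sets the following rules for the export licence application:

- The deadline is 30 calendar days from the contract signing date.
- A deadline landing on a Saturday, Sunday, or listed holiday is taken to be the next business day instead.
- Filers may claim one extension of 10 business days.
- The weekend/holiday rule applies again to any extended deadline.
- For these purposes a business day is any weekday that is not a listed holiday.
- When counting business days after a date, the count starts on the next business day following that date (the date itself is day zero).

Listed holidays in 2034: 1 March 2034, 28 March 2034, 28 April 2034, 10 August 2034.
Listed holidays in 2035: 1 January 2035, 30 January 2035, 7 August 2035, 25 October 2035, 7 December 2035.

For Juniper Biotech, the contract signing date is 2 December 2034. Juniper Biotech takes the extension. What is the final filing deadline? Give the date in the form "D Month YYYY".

16 January 2035

Trigger date 2 December 2034 + 30 calendar days = 1 January 2035.
1 January 2035 is a listed holiday, so it moves to the next business day, 2 January 2035 (Tuesday).
Applying the 10-business-day extension: 10 business days after 2 January 2035 is 16 January 2035.
16 January 2035 is a Tuesday and not a listed holiday, so it stands.
The final due date is 16 January 2035.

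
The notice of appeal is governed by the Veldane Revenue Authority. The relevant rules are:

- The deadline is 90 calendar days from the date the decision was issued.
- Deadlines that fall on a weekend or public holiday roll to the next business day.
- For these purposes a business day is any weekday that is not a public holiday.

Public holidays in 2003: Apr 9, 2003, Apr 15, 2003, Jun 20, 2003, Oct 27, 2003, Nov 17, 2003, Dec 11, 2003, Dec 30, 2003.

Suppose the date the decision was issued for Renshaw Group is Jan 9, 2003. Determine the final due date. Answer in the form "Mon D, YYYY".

Adding 90 calendar days to Jan 9, 2003 gives Apr 9, 2003.
Apr 9, 2003 falls on a listed holiday. Rolling to the next business day gives Apr 10, 2003, a Thursday.
The final due date is Apr 10, 2003.

Apr 10, 2003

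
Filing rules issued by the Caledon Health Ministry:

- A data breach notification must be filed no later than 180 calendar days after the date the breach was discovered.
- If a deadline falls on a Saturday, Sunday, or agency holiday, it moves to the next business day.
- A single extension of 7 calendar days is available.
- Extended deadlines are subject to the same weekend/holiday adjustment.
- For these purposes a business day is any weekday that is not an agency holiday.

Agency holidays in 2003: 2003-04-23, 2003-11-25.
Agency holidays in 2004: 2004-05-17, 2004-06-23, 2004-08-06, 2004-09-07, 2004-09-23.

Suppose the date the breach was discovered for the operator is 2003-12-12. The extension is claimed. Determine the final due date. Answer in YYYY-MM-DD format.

2004-06-16

From 2003-12-12, 180 calendar days later is 2004-06-09.
Since 2004-06-09 is a Wednesday and not a holiday, the date is unchanged.
Add the 7 calendar-day extension to 2004-06-09: 2004-06-16.
2004-06-16 is a Wednesday and not a listed holiday, so it stands.
Final deadline: 2004-06-16.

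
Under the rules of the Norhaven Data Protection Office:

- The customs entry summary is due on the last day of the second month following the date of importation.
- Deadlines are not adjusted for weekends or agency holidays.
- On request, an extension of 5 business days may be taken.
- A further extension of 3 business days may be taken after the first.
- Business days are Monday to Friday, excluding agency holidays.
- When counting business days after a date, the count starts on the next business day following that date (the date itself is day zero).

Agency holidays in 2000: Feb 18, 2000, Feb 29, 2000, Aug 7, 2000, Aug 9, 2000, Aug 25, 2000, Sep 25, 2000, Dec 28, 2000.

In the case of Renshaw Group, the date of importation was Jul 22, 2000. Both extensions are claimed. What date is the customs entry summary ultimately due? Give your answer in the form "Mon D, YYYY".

2 months after Jul 22, 2000 is September 2000; that month ends on Sep 30, 2000.
No adjustment is made for weekends or holidays, so Sep 30, 2000 stands.
Counting 5 further business days from Sep 30, 2000 reaches Oct 6, 2000.
Oct 6, 2000 is a Friday; no weekend or holiday adjustment applies.
Counting 3 further business days from Oct 6, 2000 reaches Oct 11, 2000.
Oct 11, 2000 is a Wednesday; no weekend or holiday adjustment applies.
The final due date is Oct 11, 2000.

Oct 11, 2000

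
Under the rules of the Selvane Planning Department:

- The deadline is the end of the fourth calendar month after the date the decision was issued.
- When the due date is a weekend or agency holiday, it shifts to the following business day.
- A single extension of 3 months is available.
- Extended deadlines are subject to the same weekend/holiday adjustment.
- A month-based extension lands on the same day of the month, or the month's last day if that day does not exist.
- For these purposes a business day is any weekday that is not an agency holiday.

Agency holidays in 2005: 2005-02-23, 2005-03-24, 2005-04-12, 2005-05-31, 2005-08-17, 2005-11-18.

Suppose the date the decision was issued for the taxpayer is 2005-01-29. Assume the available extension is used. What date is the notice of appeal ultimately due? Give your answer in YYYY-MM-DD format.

2005-09-01

4 months after 2005-01-29 falls in May 2005; the last day of that month is 2005-05-31.
2005-05-31 is a listed holiday, so it moves to the next business day, 2005-06-01 (Wednesday).
The 3 months extension carries 2005-06-01 to 2005-09-01.
2005-09-01 falls on a Thursday, which is a business day, so no adjustment is needed.
Final deadline: 2005-09-01.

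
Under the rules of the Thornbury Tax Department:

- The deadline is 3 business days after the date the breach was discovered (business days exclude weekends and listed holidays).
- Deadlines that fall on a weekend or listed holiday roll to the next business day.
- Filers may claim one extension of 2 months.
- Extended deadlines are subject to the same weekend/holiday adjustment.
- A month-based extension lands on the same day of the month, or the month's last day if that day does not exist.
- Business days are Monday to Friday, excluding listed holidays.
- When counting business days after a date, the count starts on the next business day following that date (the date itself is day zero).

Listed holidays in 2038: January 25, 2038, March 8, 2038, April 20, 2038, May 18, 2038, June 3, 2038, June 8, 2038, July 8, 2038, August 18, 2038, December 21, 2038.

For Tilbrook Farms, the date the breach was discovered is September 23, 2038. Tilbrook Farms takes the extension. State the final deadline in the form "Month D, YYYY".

3 business days after September 23, 2038, excluding weekends and holidays, is September 28, 2038.
September 28, 2038 (Tuesday) is already a business day.
The 2 months extension carries September 28, 2038 to November 28, 2038.
November 28, 2038 is a Sunday; the next business day is November 29, 2038 (Monday).
So the filing is due November 29, 2038.

November 29, 2038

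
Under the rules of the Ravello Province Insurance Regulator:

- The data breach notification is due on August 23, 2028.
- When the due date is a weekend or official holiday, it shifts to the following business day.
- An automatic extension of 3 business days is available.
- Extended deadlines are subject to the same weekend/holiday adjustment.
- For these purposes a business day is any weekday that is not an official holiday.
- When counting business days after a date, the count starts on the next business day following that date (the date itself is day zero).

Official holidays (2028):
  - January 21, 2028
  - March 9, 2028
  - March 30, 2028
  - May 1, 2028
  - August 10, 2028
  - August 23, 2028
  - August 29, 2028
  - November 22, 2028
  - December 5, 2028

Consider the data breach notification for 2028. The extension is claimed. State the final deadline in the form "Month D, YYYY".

August 30, 2028

The statutory due date is August 23, 2028.
August 23, 2028 is a listed holiday, so it moves to the next business day, August 24, 2028 (Thursday).
Applying the 3-business-day extension: 3 business days after August 24, 2028 is August 30, 2028.
August 30, 2028 falls on a Wednesday, which is a business day, so no adjustment is needed.
Deadline: August 30, 2028.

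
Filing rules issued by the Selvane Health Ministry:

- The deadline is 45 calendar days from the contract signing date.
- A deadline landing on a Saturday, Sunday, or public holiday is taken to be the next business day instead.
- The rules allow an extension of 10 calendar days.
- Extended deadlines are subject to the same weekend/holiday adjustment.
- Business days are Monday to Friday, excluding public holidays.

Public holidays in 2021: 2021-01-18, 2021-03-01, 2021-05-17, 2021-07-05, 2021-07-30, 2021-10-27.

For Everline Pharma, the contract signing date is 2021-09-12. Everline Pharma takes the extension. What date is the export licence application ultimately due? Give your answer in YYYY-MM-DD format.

From 2021-09-12, 45 calendar days later is 2021-10-27.
2021-10-27 falls on a listed holiday. Rolling to the next business day gives 2021-10-28, a Thursday.
Add the 10 calendar-day extension to 2021-10-28: 2021-11-07.
2021-11-07 falls on a Sunday. Rolling to the next business day gives 2021-11-08, a Monday.
The final due date is 2021-11-08.

2021-11-08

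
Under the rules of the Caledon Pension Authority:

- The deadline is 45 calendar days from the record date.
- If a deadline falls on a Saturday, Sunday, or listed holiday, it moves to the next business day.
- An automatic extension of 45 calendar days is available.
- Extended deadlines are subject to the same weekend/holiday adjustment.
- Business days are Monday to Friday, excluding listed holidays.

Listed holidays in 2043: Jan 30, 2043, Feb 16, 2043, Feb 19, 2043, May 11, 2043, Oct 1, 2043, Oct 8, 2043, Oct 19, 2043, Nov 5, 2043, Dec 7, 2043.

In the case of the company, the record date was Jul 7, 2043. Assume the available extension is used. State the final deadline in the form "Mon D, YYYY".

Adding 45 calendar days to Jul 7, 2043 gives Aug 21, 2043.
Aug 21, 2043 (Friday) is already a business day.
Applying the 45-calendar-day extension: Aug 21, 2043 + 45 days = Oct 5, 2043.
Oct 5, 2043 (Monday) is already a business day.
Final deadline: Oct 5, 2043.

Oct 5, 2043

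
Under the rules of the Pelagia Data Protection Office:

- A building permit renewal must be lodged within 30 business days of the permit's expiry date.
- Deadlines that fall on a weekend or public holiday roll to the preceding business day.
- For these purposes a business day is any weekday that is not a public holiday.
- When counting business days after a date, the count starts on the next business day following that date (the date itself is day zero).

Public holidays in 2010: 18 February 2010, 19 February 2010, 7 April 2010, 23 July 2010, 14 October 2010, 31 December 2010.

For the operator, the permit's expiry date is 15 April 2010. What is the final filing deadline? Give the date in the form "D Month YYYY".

27 May 2010

Counting 30 business days after 15 April 2010 (skipping weekends and listed holidays) reaches 27 May 2010.
27 May 2010 falls on a Thursday, which is a business day, so no adjustment is needed.
So the filing is due 27 May 2010.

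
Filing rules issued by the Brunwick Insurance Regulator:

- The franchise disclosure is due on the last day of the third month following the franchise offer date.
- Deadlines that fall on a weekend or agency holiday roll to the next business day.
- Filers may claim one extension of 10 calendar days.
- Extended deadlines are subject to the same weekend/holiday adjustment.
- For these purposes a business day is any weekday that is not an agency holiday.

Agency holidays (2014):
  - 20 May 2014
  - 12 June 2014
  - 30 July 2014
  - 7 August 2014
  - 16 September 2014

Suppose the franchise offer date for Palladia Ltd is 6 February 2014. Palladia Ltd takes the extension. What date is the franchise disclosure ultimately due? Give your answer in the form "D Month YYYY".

The third month after 6 February 2014 is May 2014, whose last day is 31 May 2014.
31 May 2014 is a Saturday; the next business day is 2 June 2014 (Monday).
With the 10-day extension, 2 June 2014 becomes 12 June 2014.
Because 12 June 2014 is a listed holiday, the deadline becomes 13 June 2014 (Friday).
Final deadline: 13 June 2014.

13 June 2014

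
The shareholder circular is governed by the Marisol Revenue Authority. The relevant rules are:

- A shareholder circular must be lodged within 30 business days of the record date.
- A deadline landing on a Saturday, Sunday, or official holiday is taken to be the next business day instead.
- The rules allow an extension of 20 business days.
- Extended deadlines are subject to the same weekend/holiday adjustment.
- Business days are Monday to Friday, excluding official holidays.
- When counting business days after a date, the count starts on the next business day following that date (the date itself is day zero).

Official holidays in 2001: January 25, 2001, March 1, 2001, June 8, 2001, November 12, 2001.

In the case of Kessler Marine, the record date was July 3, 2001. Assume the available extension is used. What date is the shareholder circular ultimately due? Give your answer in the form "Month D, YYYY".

September 11, 2001

Counting 30 business days after July 3, 2001 (skipping weekends and listed holidays) reaches August 14, 2001.
August 14, 2001 (Tuesday) is already a business day.
The 20-business-day extension runs from August 14, 2001 to September 11, 2001.
September 11, 2001 (Tuesday) is already a business day.
Deadline: September 11, 2001.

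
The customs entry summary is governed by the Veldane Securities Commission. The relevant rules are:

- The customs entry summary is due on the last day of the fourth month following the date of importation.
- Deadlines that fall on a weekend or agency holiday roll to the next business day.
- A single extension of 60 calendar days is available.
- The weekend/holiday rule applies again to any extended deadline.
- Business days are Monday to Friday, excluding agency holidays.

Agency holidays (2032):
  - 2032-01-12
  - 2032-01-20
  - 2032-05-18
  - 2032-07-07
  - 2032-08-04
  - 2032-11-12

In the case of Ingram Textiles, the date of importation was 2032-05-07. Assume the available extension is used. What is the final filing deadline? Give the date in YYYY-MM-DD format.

2032-11-29

The fourth month after 2032-05-07 is September 2032, whose last day is 2032-09-30.
Since 2032-09-30 is a Thursday and not a holiday, the date is unchanged.
Add the 60 calendar-day extension to 2032-09-30: 2032-11-29.
2032-11-29 falls on a Monday, which is a business day, so no adjustment is needed.
Deadline: 2032-11-29.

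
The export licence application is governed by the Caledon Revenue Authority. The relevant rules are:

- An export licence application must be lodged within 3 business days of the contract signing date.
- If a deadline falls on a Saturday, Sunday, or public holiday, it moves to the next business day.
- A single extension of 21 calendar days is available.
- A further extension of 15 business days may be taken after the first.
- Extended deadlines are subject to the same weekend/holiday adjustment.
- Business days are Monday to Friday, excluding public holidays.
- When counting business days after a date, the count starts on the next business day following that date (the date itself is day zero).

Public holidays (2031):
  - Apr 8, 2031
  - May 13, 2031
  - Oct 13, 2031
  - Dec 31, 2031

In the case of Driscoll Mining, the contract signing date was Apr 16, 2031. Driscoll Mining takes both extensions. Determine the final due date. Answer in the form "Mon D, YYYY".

Counting 3 business days after Apr 16, 2031 (skipping weekends and listed holidays) reaches Apr 21, 2031.
Since Apr 21, 2031 is a Monday and not a holiday, the date is unchanged.
The 21-calendar-day extension moves the deadline from Apr 21, 2031 to May 12, 2031.
May 12, 2031 is a Monday and not a listed holiday, so it stands.
Counting 15 further business days from May 12, 2031 reaches Jun 3, 2031.
Jun 3, 2031 (Tuesday) is already a business day.
So the filing is due Jun 3, 2031.

Jun 3, 2031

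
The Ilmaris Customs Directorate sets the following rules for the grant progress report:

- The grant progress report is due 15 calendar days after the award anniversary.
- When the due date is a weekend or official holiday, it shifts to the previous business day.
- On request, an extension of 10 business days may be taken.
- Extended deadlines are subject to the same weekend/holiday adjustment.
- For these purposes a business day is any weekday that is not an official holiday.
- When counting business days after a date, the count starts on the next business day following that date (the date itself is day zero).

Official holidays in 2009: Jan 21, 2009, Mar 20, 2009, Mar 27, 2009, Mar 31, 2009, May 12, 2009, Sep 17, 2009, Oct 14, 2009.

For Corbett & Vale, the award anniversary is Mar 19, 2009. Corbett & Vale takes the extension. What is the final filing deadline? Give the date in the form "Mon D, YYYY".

Apr 17, 2009

Adding 15 calendar days to Mar 19, 2009 gives Apr 3, 2009.
Apr 3, 2009 falls on a Friday, which is a business day, so no adjustment is needed.
The 10-business-day extension runs from Apr 3, 2009 to Apr 17, 2009.
Since Apr 17, 2009 is a Friday and not a holiday, the date is unchanged.
Deadline: Apr 17, 2009.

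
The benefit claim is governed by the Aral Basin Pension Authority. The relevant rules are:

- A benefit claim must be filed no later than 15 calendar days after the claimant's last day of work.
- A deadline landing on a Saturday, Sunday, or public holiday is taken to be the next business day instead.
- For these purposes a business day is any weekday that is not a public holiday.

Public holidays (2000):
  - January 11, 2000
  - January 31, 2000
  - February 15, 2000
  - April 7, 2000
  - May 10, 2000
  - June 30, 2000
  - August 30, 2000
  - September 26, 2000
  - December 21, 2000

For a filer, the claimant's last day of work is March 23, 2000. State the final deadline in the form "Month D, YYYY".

Trigger date March 23, 2000 + 15 calendar days = April 7, 2000.
April 7, 2000 is a listed holiday; the next business day is April 10, 2000 (Monday).
Deadline: April 10, 2000.

April 10, 2000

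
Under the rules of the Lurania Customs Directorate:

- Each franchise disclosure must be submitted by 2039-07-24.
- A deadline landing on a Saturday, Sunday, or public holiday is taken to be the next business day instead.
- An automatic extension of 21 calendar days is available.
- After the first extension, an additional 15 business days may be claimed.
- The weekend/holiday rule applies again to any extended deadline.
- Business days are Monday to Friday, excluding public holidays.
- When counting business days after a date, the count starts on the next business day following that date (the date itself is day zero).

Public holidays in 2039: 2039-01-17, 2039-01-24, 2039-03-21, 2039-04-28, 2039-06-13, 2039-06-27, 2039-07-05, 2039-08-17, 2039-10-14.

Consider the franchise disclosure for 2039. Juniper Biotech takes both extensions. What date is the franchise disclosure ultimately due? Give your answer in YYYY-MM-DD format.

The stated deadline is 2039-07-24.
2039-07-24 falls on a Sunday. Rolling to the next business day gives 2039-07-25, a Monday.
Applying the 21-calendar-day extension: 2039-07-25 + 21 days = 2039-08-15.
2039-08-15 (Monday) is already a business day.
Applying the 15-business-day extension: 15 business days after 2039-08-15 is 2039-09-06.
Since 2039-09-06 is a Tuesday and not a holiday, the date is unchanged.
Final deadline: 2039-09-06.

2039-09-06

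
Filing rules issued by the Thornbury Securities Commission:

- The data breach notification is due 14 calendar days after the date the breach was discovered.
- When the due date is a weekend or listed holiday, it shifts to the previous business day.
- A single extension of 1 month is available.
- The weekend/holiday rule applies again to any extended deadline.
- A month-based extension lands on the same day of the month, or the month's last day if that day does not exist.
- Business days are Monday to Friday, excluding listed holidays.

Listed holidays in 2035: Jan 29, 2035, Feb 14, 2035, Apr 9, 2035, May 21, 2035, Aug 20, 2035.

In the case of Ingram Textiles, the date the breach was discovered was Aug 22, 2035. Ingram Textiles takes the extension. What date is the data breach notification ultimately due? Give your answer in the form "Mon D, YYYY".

Adding 14 calendar days to Aug 22, 2035 gives Sep 5, 2035.
Sep 5, 2035 falls on a Wednesday, which is a business day, so no adjustment is needed.
The 1 month extension carries Sep 5, 2035 to Oct 5, 2035.
Oct 5, 2035 (Friday) is already a business day.
The final due date is Oct 5, 2035.

Oct 5, 2035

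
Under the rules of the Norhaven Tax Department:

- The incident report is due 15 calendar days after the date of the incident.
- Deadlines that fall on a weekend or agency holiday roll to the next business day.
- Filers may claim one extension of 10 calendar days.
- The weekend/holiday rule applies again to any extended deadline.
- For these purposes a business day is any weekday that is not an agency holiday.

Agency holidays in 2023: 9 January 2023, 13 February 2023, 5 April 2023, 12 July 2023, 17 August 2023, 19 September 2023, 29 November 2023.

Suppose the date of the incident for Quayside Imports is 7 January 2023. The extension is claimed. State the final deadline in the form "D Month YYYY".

2 February 2023

15 calendar days after 7 January 2023 is 22 January 2023.
22 January 2023 falls on a Sunday. Rolling to the next business day gives 23 January 2023, a Monday.
The 10-calendar-day extension moves the deadline from 23 January 2023 to 2 February 2023.
2 February 2023 is a Thursday and not a listed holiday, so it stands.
Deadline: 2 February 2023.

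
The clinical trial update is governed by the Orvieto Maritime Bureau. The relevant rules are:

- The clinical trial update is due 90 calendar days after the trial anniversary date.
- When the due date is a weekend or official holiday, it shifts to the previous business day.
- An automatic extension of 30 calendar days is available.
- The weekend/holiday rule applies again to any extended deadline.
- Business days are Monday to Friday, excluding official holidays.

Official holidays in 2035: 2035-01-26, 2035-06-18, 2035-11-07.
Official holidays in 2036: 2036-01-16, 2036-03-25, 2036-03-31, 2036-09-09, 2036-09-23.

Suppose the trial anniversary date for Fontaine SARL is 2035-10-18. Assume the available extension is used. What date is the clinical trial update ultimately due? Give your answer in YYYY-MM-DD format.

Adding 90 calendar days to 2035-10-18 gives 2036-01-16.
Because 2036-01-16 is a listed holiday, the deadline becomes 2036-01-15 (Tuesday).
The 30-calendar-day extension moves the deadline from 2036-01-15 to 2036-02-14.
2036-02-14 (Thursday) is already a business day.
The final due date is 2036-02-14.

2036-02-14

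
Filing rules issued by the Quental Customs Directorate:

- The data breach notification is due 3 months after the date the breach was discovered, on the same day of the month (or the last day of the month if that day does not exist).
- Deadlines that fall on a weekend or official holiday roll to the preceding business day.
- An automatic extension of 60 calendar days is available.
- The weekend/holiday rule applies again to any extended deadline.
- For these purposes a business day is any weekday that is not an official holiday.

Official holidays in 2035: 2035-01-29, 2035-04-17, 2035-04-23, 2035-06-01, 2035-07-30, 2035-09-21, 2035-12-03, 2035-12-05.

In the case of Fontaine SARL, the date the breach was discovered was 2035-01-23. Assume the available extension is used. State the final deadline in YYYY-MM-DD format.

3 months after 2035-01-23, on the same day of the month, is 2035-04-23.
Because 2035-04-23 is a listed holiday, the deadline becomes 2035-04-20 (Friday).
The 60-calendar-day extension moves the deadline from 2035-04-20 to 2035-06-19.
2035-06-19 is a Tuesday and not a listed holiday, so it stands.
Deadline: 2035-06-19.

2035-06-19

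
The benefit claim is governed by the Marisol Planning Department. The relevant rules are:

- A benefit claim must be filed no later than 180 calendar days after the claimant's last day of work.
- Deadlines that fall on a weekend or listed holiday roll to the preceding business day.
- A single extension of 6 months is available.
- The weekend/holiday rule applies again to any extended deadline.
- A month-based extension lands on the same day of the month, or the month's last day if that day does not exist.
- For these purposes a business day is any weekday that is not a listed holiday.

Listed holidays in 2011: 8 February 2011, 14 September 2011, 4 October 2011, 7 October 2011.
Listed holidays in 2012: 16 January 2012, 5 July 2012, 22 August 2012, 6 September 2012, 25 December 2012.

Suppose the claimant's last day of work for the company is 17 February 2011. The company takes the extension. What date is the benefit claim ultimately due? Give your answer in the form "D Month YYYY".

16 February 2012

180 calendar days after 17 February 2011 is 16 August 2011.
16 August 2011 falls on a Tuesday, which is a business day, so no adjustment is needed.
Applying the 6 months extension: 6 months after 16 August 2011 is 16 February 2012.
16 February 2012 (Thursday) is already a business day.
So the filing is due 16 February 2012.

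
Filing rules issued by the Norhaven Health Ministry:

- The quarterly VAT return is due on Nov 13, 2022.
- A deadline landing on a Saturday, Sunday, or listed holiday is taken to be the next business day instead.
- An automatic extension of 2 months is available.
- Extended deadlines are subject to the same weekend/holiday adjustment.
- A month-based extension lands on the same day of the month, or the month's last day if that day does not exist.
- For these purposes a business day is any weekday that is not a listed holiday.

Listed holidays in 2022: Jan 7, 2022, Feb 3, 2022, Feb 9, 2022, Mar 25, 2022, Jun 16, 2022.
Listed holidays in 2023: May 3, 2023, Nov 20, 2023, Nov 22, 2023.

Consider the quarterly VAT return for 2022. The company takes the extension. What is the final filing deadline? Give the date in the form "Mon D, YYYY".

Jan 16, 2023

Start from the fixed due date, Nov 13, 2022.
Nov 13, 2022 is a Sunday, so it moves to the next business day, Nov 14, 2022 (Monday).
Applying the 2 months extension: 2 months after Nov 14, 2022 is Jan 14, 2023.
Jan 14, 2023 is a Saturday; the next business day is Jan 16, 2023 (Monday).
So the filing is due Jan 16, 2023.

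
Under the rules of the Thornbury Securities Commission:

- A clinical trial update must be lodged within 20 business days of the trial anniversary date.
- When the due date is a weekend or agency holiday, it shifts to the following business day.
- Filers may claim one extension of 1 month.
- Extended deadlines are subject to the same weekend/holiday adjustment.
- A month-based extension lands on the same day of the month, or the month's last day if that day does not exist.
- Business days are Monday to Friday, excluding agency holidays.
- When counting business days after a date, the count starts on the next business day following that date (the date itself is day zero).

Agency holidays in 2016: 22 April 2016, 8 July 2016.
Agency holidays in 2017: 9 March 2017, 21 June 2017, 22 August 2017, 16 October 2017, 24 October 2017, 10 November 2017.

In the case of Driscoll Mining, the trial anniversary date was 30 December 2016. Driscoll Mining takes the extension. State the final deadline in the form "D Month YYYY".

20 business days after 30 December 2016, excluding weekends and holidays, is 27 January 2017.
27 January 2017 (Friday) is already a business day.
The 1 month extension carries 27 January 2017 to 27 February 2017.
27 February 2017 (Monday) is already a business day.
Final deadline: 27 February 2017.

27 February 2017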